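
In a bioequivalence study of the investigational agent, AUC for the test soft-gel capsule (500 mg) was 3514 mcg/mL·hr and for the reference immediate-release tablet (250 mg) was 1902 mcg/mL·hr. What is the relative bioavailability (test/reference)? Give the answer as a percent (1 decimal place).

F_rel = 92.4%

F_rel = (AUC_test/D_test) / (AUC_ref/D_ref)
      = (3514/500) / (1902/250)
      = 7.028 / 7.608 = 0.9238 = 92.38%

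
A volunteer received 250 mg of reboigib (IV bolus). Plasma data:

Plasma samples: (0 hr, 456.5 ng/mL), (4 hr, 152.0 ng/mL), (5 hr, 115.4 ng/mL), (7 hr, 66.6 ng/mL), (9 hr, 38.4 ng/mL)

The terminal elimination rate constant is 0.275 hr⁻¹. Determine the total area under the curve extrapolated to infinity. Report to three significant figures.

Trapezoidal AUC_0→9:
  [0→4]: (456.5+152.0)/2 × 4 = 1217.0
  [4→5]: (152.0+115.4)/2 × 1 = 133.7
  [5→7]: (115.4+66.6)/2 × 2 = 182.0
  [7→9]: (66.6+38.4)/2 × 2 = 105.0
  Sum = 1637.7 ng/mL·hr
Extrapolated tail: C_last / k_e = 38.4 / 0.275 = 139.636
AUC_0→∞ = 1637.7 + 139.636 = 1777.336 ng/mL·hr

AUC = 1780 ng/mL·hr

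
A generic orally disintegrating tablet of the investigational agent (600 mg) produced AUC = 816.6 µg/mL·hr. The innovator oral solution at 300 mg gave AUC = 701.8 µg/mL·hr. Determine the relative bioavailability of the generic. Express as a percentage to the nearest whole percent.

F_rel = (AUC_test/D_test) / (AUC_ref/D_ref)
      = (816.6/600) / (701.8/300)
      = 1.361 / 2.33933 = 0.5818 = 58.18%

F_rel = 58%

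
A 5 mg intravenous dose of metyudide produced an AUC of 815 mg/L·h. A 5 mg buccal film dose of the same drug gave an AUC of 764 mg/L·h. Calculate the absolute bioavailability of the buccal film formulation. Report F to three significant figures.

F = 0.937

F = (AUC_ev / D_ev) / (AUC_iv / D_iv)
  = (764/5) / (815/5)
  = 152.8 / 163 = 0.9374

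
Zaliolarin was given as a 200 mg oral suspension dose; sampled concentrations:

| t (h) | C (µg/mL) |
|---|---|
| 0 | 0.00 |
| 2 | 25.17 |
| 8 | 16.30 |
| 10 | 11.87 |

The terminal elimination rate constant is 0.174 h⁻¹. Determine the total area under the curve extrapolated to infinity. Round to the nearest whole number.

AUC = 246 µg/mL·h

Trapezoidal AUC_0→10:
  [0→2]: (0.00+25.17)/2 × 2 = 25.17
  [2→8]: (25.17+16.30)/2 × 6 = 124.41
  [8→10]: (16.30+11.87)/2 × 2 = 28.17
  Sum = 177.75 µg/mL·h
Extrapolated tail: C_last / k_e = 11.87 / 0.174 = 68.218
AUC_0→∞ = 177.75 + 68.218 = 245.968 µg/mL·h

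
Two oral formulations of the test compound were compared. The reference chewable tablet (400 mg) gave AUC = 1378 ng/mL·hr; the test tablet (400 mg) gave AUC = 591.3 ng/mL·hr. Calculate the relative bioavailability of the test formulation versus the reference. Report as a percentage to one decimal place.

F_rel = (AUC_test/D_test) / (AUC_ref/D_ref)
      = (591.3/400) / (1378/400)
      = 1.47825 / 3.445 = 0.4291 = 42.91%

F_rel = 42.9%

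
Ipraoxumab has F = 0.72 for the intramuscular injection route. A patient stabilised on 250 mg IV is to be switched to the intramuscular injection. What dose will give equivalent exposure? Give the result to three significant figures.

For equal systemic exposure: F × D_ev = D_iv
D_ev = D_iv / F = 250 / 0.72 = 347.222 mg

D_intramuscular = 347 mg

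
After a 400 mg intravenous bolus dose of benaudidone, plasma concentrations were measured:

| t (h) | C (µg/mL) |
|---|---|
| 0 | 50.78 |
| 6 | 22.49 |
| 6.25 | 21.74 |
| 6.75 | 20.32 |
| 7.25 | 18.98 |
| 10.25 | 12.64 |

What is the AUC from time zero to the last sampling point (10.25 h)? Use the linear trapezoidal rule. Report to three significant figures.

Trapezoidal AUC_0→10.25:
  [0→6]: (50.78+22.49)/2 × 6 = 219.81
  [6→6.25]: (22.49+21.74)/2 × 0.25 = 5.52875
  [6.25→6.75]: (21.74+20.32)/2 × 0.5 = 10.515
  [6.75→7.25]: (20.32+18.98)/2 × 0.5 = 9.825
  [7.25→10.25]: (18.98+12.64)/2 × 3 = 47.43
  Sum = 293.10875 µg/mL·h

AUC = 293 µg/mL·h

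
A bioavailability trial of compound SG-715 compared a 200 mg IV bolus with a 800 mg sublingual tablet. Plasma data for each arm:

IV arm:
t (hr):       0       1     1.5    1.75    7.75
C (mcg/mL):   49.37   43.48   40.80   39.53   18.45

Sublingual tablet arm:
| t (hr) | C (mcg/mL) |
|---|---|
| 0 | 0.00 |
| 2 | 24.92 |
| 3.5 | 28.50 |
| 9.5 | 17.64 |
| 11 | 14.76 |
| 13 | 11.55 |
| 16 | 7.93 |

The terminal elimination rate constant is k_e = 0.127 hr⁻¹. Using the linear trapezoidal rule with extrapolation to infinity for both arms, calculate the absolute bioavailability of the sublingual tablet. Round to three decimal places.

Trapezoidal AUC_0→7.75 (IV):
  [0→1]: (49.37+43.48)/2 × 1 = 46.425
  [1→1.5]: (43.48+40.80)/2 × 0.5 = 21.07
  [1.5→1.75]: (40.80+39.53)/2 × 0.25 = 10.04125
  [1.75→7.75]: (39.53+18.45)/2 × 6 = 173.94
  Sum = 251.47625 mcg/mL·hr
IV tail: 18.45/0.127 = 145.276; AUC_iv,0→∞ = 251.47625 + 145.276 = 396.75225 mcg/mL·hr
Trapezoidal AUC_0→16 (sublingual tablet):
  [0→2]: (0.00+24.92)/2 × 2 = 24.92
  [2→3.5]: (24.92+28.50)/2 × 1.5 = 40.065
  [3.5→9.5]: (28.50+17.64)/2 × 6 = 138.42
  [9.5→11]: (17.64+14.76)/2 × 1.5 = 24.3
  [11→13]: (14.76+11.55)/2 × 2 = 26.31
  [13→16]: (11.55+7.93)/2 × 3 = 29.22
  Sum = 283.235 mcg/mL·hr
sublingual tablet tail: 7.93/0.127 = 62.441; AUC_ev,0→∞ = 283.235 + 62.441 = 345.676 mcg/mL·hr
F = (AUC_ev/D_ev)/(AUC_iv/D_iv) = (345.676/800)/(396.75225/200) = 0.432095/1.98376 = 0.2178

F = 0.218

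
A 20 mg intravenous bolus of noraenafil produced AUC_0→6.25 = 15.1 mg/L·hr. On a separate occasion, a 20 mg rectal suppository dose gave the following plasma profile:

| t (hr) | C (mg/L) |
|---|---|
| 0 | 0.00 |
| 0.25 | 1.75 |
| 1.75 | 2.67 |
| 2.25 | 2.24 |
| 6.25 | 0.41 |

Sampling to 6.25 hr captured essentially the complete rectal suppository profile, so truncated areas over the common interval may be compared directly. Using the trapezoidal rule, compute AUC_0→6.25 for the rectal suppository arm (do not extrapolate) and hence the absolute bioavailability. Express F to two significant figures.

F = 0.67

Trapezoidal AUC_0→6.25 (rectal suppository):
  [0→0.25]: (0.00+1.75)/2 × 0.25 = 0.21875
  [0.25→1.75]: (1.75+2.67)/2 × 1.5 = 3.315
  [1.75→2.25]: (2.67+2.24)/2 × 0.5 = 1.2275
  [2.25→6.25]: (2.24+0.41)/2 × 4 = 5.3
  Sum = 10.06125 mg/L·hr
F = (AUC_ev/D_ev)/(AUC_iv/D_iv) = (10.06125/20)/(15.1/20) = 0.5030625/0.755 = 0.6663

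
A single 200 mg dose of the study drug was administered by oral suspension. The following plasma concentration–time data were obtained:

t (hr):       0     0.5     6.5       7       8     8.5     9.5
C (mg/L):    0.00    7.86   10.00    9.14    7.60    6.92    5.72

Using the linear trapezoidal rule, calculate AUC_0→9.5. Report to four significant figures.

AUC = 78.65 mg/L·hr

Trapezoidal AUC_0→9.5:
  [0→0.5]: (0.00+7.86)/2 × 0.5 = 1.965
  [0.5→6.5]: (7.86+10.00)/2 × 6 = 53.58
  [6.5→7]: (10.00+9.14)/2 × 0.5 = 4.785
  [7→8]: (9.14+7.60)/2 × 1 = 8.37
  [8→8.5]: (7.60+6.92)/2 × 0.5 = 3.63
  [8.5→9.5]: (6.92+5.72)/2 × 1 = 6.32
  Sum = 78.65 mg/L·hr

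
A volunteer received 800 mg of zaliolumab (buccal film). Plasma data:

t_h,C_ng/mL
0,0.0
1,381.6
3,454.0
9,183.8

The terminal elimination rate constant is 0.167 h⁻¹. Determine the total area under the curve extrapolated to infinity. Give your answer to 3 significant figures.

AUC = 4040 ng/mL·h

Trapezoidal AUC_0→9:
  [0→1]: (0.0+381.6)/2 × 1 = 190.8
  [1→3]: (381.6+454.0)/2 × 2 = 835.6
  [3→9]: (454.0+183.8)/2 × 6 = 1913.4
  Sum = 2939.8 ng/mL·h
Extrapolated tail: C_last / k_e = 183.8 / 0.167 = 1100.599
AUC_0→∞ = 2939.8 + 1100.599 = 4040.399 ng/mL·h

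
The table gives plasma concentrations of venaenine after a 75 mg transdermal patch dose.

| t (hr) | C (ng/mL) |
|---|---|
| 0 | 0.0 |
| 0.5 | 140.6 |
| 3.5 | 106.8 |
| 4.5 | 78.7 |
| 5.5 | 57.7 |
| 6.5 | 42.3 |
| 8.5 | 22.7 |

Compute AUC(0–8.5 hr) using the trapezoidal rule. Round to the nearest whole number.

Trapezoidal AUC_0→8.5:
  [0→0.5]: (0.0+140.6)/2 × 0.5 = 35.15
  [0.5→3.5]: (140.6+106.8)/2 × 3 = 371.1
  [3.5→4.5]: (106.8+78.7)/2 × 1 = 92.75
  [4.5→5.5]: (78.7+57.7)/2 × 1 = 68.2
  [5.5→6.5]: (57.7+42.3)/2 × 1 = 50.0
  [6.5→8.5]: (42.3+22.7)/2 × 2 = 65.0
  Sum = 682.2 ng/mL·hr

AUC = 682 ng/mL·hr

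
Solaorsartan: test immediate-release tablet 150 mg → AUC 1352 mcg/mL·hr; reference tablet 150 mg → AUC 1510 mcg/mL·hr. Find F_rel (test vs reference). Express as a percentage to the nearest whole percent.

F_rel = (AUC_test/D_test) / (AUC_ref/D_ref)
      = (1352/150) / (1510/150)
      = 9.01333 / 10.0667 = 0.8954 = 89.54%

F_rel = 90%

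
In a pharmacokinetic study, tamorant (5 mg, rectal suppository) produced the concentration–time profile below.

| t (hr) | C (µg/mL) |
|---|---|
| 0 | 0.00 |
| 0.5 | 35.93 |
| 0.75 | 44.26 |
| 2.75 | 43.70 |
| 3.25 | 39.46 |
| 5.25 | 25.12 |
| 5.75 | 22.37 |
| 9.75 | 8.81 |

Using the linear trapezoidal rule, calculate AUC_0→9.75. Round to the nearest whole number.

AUC = 267 µg/mL·hr

Trapezoidal AUC_0→9.75:
  [0→0.5]: (0.00+35.93)/2 × 0.5 = 8.9825
  [0.5→0.75]: (35.93+44.26)/2 × 0.25 = 10.02375
  [0.75→2.75]: (44.26+43.70)/2 × 2 = 87.96
  [2.75→3.25]: (43.70+39.46)/2 × 0.5 = 20.79
  [3.25→5.25]: (39.46+25.12)/2 × 2 = 64.58
  [5.25→5.75]: (25.12+22.37)/2 × 0.5 = 11.8725
  [5.75→9.75]: (22.37+8.81)/2 × 4 = 62.36
  Sum = 266.56875 µg/mL·hr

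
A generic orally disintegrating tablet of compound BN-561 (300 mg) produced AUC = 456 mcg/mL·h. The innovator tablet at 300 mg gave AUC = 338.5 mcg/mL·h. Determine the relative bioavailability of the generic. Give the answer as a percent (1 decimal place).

F_rel = (AUC_test/D_test) / (AUC_ref/D_ref)
      = (456/300) / (338.5/300)
      = 1.52 / 1.12833 = 1.3471 = 134.71%

F_rel = 134.7%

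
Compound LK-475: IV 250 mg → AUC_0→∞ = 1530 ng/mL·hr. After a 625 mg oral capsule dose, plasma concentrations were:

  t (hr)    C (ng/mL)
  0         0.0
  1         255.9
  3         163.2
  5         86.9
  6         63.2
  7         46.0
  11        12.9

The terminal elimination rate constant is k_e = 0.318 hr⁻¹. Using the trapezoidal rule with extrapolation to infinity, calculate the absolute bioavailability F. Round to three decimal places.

Trapezoidal AUC_0→11 (oral capsule):
  [0→1]: (0.0+255.9)/2 × 1 = 127.95
  [1→3]: (255.9+163.2)/2 × 2 = 419.1
  [3→5]: (163.2+86.9)/2 × 2 = 250.1
  [5→6]: (86.9+63.2)/2 × 1 = 75.05
  [6→7]: (63.2+46.0)/2 × 1 = 54.6
  [7→11]: (46.0+12.9)/2 × 4 = 117.8
  Sum = 1044.6 ng/mL·hr
Tail: C_last/k_e = 12.9/0.318 = 40.566
AUC_0→∞ (oral capsule) = 1044.6 + 40.566 = 1085.166 ng/mL·hr
F = (AUC_ev/D_ev)/(AUC_iv/D_iv) = (1085.166/625)/(1530/250) = 1.7362656/6.12 = 0.2837

F = 0.284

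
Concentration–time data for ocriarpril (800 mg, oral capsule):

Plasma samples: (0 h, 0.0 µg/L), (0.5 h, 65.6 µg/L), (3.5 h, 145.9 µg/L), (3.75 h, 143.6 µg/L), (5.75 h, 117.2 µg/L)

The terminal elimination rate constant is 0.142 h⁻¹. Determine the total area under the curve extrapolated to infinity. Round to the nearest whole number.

Trapezoidal AUC_0→5.75:
  [0→0.5]: (0.0+65.6)/2 × 0.5 = 16.4
  [0.5→3.5]: (65.6+145.9)/2 × 3 = 317.25
  [3.5→3.75]: (145.9+143.6)/2 × 0.25 = 36.1875
  [3.75→5.75]: (143.6+117.2)/2 × 2 = 260.8
  Sum = 630.6375 µg/L·h
Extrapolated tail: C_last / k_e = 117.2 / 0.142 = 825.352
AUC_0→∞ = 630.6375 + 825.352 = 1455.9895 µg/L·h

AUC = 1456 µg/L·h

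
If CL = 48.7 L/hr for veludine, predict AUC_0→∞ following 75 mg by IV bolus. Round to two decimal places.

AUC = 1.54 mg/L·hr

AUC_0→∞ = Dose_iv / CL
        = 75 / 48.7 = 1.54004 mg/L·hr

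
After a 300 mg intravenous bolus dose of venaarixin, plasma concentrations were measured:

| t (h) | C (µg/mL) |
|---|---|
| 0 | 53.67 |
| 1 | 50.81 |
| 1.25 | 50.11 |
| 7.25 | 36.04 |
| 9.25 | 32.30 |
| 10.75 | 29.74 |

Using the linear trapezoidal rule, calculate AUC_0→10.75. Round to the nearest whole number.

AUC = 438 µg/mL·h

Trapezoidal AUC_0→10.75:
  [0→1]: (53.67+50.81)/2 × 1 = 52.24
  [1→1.25]: (50.81+50.11)/2 × 0.25 = 12.615
  [1.25→7.25]: (50.11+36.04)/2 × 6 = 258.45
  [7.25→9.25]: (36.04+32.30)/2 × 2 = 68.34
  [9.25→10.75]: (32.30+29.74)/2 × 1.5 = 46.53
  Sum = 438.175 µg/mL·h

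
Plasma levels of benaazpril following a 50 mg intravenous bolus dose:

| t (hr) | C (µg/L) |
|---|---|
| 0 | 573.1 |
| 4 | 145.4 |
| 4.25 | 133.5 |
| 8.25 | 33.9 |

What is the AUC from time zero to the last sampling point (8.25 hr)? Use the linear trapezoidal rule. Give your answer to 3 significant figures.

Trapezoidal AUC_0→8.25:
  [0→4]: (573.1+145.4)/2 × 4 = 1437.0
  [4→4.25]: (145.4+133.5)/2 × 0.25 = 34.8625
  [4.25→8.25]: (133.5+33.9)/2 × 4 = 334.8
  Sum = 1806.6625 µg/L·hr

AUC = 1810 µg/L·hr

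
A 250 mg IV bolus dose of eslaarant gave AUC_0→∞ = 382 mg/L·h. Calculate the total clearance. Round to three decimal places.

CL = Dose_iv / AUC_0→∞
   = 250 / 382 = 0.65445 L/h

CL = 0.654 L/h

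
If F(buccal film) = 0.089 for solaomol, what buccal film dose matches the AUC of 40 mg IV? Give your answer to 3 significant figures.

D_buccal = 449 mg

For equal systemic exposure: F × D_ev = D_iv
D_ev = D_iv / F = 40 / 0.089 = 449.438 mg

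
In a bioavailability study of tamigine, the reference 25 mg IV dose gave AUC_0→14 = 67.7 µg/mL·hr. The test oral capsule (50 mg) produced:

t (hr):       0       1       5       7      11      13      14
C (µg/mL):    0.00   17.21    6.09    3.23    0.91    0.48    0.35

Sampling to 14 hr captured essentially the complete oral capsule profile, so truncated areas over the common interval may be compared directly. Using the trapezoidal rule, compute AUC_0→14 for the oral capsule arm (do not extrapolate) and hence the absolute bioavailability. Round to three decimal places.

F = 0.551

Trapezoidal AUC_0→14 (oral capsule):
  [0→1]: (0.00+17.21)/2 × 1 = 8.605
  [1→5]: (17.21+6.09)/2 × 4 = 46.6
  [5→7]: (6.09+3.23)/2 × 2 = 9.32
  [7→11]: (3.23+0.91)/2 × 4 = 8.28
  [11→13]: (0.91+0.48)/2 × 2 = 1.39
  [13→14]: (0.48+0.35)/2 × 1 = 0.415
  Sum = 74.61 µg/mL·hr
F = (AUC_ev/D_ev)/(AUC_iv/D_iv) = (74.61/50)/(67.7/25) = 1.4922/2.708 = 0.5510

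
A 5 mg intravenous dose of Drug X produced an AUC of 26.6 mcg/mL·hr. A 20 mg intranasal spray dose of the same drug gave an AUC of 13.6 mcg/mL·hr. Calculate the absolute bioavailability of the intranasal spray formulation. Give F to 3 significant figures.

F = (AUC_ev / D_ev) / (AUC_iv / D_iv)
  = (13.6/20) / (26.6/5)
  = 0.68 / 5.32 = 0.1278

F = 0.128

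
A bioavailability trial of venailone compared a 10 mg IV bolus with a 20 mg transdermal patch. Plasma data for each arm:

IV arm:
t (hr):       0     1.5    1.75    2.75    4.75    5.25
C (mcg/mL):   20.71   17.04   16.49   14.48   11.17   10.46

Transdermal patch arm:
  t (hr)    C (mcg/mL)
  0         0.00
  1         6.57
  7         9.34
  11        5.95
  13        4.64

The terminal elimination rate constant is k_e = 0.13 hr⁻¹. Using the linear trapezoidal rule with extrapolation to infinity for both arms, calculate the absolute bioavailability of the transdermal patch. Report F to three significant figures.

F = 0.401

Trapezoidal AUC_0→5.25 (IV):
  [0→1.5]: (20.71+17.04)/2 × 1.5 = 28.3125
  [1.5→1.75]: (17.04+16.49)/2 × 0.25 = 4.19125
  [1.75→2.75]: (16.49+14.48)/2 × 1 = 15.485
  [2.75→4.75]: (14.48+11.17)/2 × 2 = 25.65
  [4.75→5.25]: (11.17+10.46)/2 × 0.5 = 5.4075
  Sum = 79.04625 mcg/mL·hr
IV tail: 10.46/0.13 = 80.462; AUC_iv,0→∞ = 79.04625 + 80.462 = 159.50825 mcg/mL·hr
Trapezoidal AUC_0→13 (transdermal patch):
  [0→1]: (0.00+6.57)/2 × 1 = 3.285
  [1→7]: (6.57+9.34)/2 × 6 = 47.73
  [7→11]: (9.34+5.95)/2 × 4 = 30.58
  [11→13]: (5.95+4.64)/2 × 2 = 10.59
  Sum = 92.185 mcg/mL·hr
transdermal patch tail: 4.64/0.13 = 35.692; AUC_ev,0→∞ = 92.185 + 35.692 = 127.877 mcg/mL·hr
F = (AUC_ev/D_ev)/(AUC_iv/D_iv) = (127.877/20)/(159.50825/10) = 6.39385/15.950825 = 0.4008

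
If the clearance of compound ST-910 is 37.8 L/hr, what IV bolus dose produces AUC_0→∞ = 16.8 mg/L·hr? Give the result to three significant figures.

Dose_iv = CL × AUC_0→∞
     = 37.8 × 16.8 = 635.04 mg

Dose = 635 mg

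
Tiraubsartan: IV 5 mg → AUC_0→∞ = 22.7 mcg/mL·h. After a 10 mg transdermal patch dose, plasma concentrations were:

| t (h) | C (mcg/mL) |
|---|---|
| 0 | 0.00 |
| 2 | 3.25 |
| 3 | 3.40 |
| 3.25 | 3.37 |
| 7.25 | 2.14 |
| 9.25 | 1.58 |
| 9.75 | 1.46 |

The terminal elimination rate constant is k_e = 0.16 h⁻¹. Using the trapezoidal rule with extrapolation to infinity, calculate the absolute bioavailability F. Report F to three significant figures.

F = 0.706

Trapezoidal AUC_0→9.75 (transdermal patch):
  [0→2]: (0.00+3.25)/2 × 2 = 3.25
  [2→3]: (3.25+3.40)/2 × 1 = 3.325
  [3→3.25]: (3.40+3.37)/2 × 0.25 = 0.84625
  [3.25→7.25]: (3.37+2.14)/2 × 4 = 11.02
  [7.25→9.25]: (2.14+1.58)/2 × 2 = 3.72
  [9.25→9.75]: (1.58+1.46)/2 × 0.5 = 0.76
  Sum = 22.92125 mcg/mL·h
Tail: C_last/k_e = 1.46/0.16 = 9.125
AUC_0→∞ (transdermal patch) = 22.92125 + 9.125 = 32.04625 mcg/mL·h
F = (AUC_ev/D_ev)/(AUC_iv/D_iv) = (32.04625/10)/(22.7/5) = 3.204625/4.54 = 0.7059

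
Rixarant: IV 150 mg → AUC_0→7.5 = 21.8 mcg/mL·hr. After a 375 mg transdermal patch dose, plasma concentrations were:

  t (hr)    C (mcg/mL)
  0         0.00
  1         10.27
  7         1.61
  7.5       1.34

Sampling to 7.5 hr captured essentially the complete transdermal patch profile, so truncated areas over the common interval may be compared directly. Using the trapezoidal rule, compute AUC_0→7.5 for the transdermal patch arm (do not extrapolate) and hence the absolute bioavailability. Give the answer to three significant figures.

Trapezoidal AUC_0→7.5 (transdermal patch):
  [0→1]: (0.00+10.27)/2 × 1 = 5.135
  [1→7]: (10.27+1.61)/2 × 6 = 35.64
  [7→7.5]: (1.61+1.34)/2 × 0.5 = 0.7375
  Sum = 41.5125 mcg/mL·hr
F = (AUC_ev/D_ev)/(AUC_iv/D_iv) = (41.5125/375)/(21.8/150) = 0.1107/0.145333 = 0.7617

F = 0.762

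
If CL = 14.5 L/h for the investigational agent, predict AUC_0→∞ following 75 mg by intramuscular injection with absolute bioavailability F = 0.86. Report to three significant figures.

AUC = 4.45 mg/L·h

AUC_0→∞ = F × Dose / CL
        = 0.86 × 75 / 14.5 = 4.44828 mg/L·h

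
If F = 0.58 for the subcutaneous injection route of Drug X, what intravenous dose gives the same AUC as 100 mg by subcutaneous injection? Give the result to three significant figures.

Systemic exposure from an extravascular dose = F × D_ev, so the equivalent IV dose is F × D_ev.
D_iv = F × D_ev = 0.58 × 100 = 58 mg

D_iv = 58.0 mg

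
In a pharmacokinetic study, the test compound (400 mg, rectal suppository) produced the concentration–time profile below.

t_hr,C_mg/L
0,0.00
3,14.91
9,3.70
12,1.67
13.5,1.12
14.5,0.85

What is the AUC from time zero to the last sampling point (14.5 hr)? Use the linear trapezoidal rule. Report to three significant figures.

AUC = 89.3 mg/L·hr

Trapezoidal AUC_0→14.5:
  [0→3]: (0.00+14.91)/2 × 3 = 22.365
  [3→9]: (14.91+3.70)/2 × 6 = 55.83
  [9→12]: (3.70+1.67)/2 × 3 = 8.055
  [12→13.5]: (1.67+1.12)/2 × 1.5 = 2.0925
  [13.5→14.5]: (1.12+0.85)/2 × 1 = 0.985
  Sum = 89.3275 mg/L·hr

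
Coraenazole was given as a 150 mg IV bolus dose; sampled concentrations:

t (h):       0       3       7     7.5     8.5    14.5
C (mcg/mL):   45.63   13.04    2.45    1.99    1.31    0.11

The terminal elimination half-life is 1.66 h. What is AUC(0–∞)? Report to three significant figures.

Trapezoidal AUC_0→14.5:
  [0→3]: (45.63+13.04)/2 × 3 = 88.005
  [3→7]: (13.04+2.45)/2 × 4 = 30.98
  [7→7.5]: (2.45+1.99)/2 × 0.5 = 1.11
  [7.5→8.5]: (1.99+1.31)/2 × 1 = 1.65
  [8.5→14.5]: (1.31+0.11)/2 × 6 = 4.26
  Sum = 126.005 mcg/mL·h
k_e = ln2 / t½ = 0.693147 / 1.66 = 0.4176 h^-1
Extrapolated tail: C_last / k_e = 0.11 / 0.4176 = 0.263
AUC_0→∞ = 126.005 + 0.263 = 126.268 mcg/mL·h

AUC = 126 mcg/mL·h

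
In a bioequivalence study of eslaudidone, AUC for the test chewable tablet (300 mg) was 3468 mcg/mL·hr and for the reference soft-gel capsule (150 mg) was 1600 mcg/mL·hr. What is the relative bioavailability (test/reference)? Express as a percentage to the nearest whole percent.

F_rel = (AUC_test/D_test) / (AUC_ref/D_ref)
      = (3468/300) / (1600/150)
      = 11.56 / 10.6667 = 1.0837 = 108.37%

F_rel = 108%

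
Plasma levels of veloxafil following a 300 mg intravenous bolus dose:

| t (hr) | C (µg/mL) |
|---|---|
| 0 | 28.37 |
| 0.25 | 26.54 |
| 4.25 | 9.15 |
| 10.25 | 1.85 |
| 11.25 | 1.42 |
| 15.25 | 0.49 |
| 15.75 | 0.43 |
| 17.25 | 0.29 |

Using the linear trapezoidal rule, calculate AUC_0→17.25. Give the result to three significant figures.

AUC = 117 µg/mL·hr

Trapezoidal AUC_0→17.25:
  [0→0.25]: (28.37+26.54)/2 × 0.25 = 6.86375
  [0.25→4.25]: (26.54+9.15)/2 × 4 = 71.38
  [4.25→10.25]: (9.15+1.85)/2 × 6 = 33.0
  [10.25→11.25]: (1.85+1.42)/2 × 1 = 1.635
  [11.25→15.25]: (1.42+0.49)/2 × 4 = 3.82
  [15.25→15.75]: (0.49+0.43)/2 × 0.5 = 0.23
  [15.75→17.25]: (0.43+0.29)/2 × 1.5 = 0.54
  Sum = 117.46875 µg/mL·hr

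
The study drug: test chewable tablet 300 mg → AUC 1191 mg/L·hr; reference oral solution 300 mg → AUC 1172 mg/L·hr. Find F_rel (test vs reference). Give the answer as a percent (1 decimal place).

F_rel = 101.6%

F_rel = (AUC_test/D_test) / (AUC_ref/D_ref)
      = (1191/300) / (1172/300)
      = 3.97 / 3.90667 = 1.0162 = 101.62%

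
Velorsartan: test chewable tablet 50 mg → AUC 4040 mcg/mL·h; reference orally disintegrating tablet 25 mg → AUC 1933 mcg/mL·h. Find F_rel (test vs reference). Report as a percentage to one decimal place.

F_rel = 104.5%

F_rel = (AUC_test/D_test) / (AUC_ref/D_ref)
      = (4040/50) / (1933/25)
      = 80.8 / 77.32 = 1.0450 = 104.50%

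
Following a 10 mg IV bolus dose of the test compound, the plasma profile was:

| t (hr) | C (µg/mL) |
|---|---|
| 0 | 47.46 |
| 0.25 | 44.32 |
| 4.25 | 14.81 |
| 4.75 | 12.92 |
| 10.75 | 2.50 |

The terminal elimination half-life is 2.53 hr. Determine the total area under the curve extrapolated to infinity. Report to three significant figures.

AUC = 192 µg/mL·hr

Trapezoidal AUC_0→10.75:
  [0→0.25]: (47.46+44.32)/2 × 0.25 = 11.4725
  [0.25→4.25]: (44.32+14.81)/2 × 4 = 118.26
  [4.25→4.75]: (14.81+12.92)/2 × 0.5 = 6.9325
  [4.75→10.75]: (12.92+2.50)/2 × 6 = 46.26
  Sum = 182.925 µg/mL·hr
k_e = ln2 / t½ = 0.693147 / 2.53 = 0.2740 hr^-1
Extrapolated tail: C_last / k_e = 2.50 / 0.274 = 9.124
AUC_0→∞ = 182.925 + 9.124 = 192.049 µg/mL·hr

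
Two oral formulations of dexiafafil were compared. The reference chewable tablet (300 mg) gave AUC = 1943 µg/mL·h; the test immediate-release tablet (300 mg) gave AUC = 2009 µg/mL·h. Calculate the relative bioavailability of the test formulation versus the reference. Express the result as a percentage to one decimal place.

F_rel = 103.4%

F_rel = (AUC_test/D_test) / (AUC_ref/D_ref)
      = (2009/300) / (1943/300)
      = 6.69667 / 6.47667 = 1.0340 = 103.40%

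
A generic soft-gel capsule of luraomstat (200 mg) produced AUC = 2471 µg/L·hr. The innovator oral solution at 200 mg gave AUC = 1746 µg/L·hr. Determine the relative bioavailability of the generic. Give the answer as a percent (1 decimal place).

F_rel = (AUC_test/D_test) / (AUC_ref/D_ref)
      = (2471/200) / (1746/200)
      = 12.355 / 8.73 = 1.4152 = 141.52%

F_rel = 141.5%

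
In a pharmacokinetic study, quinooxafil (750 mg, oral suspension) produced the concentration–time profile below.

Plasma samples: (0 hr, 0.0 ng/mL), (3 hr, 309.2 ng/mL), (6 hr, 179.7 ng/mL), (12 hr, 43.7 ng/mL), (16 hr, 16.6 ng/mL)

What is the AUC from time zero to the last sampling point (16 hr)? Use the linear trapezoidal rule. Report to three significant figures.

Trapezoidal AUC_0→16:
  [0→3]: (0.0+309.2)/2 × 3 = 463.8
  [3→6]: (309.2+179.7)/2 × 3 = 733.35
  [6→12]: (179.7+43.7)/2 × 6 = 670.2
  [12→16]: (43.7+16.6)/2 × 4 = 120.6
  Sum = 1987.95 ng/mL·hr

AUC = 1990 ng/mL·hr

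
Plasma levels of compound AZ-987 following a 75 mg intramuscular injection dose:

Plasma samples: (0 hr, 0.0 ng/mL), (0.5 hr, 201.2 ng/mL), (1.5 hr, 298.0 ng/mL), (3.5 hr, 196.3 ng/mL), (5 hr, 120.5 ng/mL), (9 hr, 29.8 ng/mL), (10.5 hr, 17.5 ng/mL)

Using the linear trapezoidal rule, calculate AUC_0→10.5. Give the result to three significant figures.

Trapezoidal AUC_0→10.5:
  [0→0.5]: (0.0+201.2)/2 × 0.5 = 50.3
  [0.5→1.5]: (201.2+298.0)/2 × 1 = 249.6
  [1.5→3.5]: (298.0+196.3)/2 × 2 = 494.3
  [3.5→5]: (196.3+120.5)/2 × 1.5 = 237.6
  [5→9]: (120.5+29.8)/2 × 4 = 300.6
  [9→10.5]: (29.8+17.5)/2 × 1.5 = 35.475
  Sum = 1367.875 ng/mL·hr

AUC = 1370 ng/mL·hr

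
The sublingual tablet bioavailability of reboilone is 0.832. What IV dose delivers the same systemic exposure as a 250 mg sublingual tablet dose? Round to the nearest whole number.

Systemic exposure from an extravascular dose = F × D_ev, so the equivalent IV dose is F × D_ev.
D_iv = F × D_ev = 0.832 × 250 = 208 mg

D_iv = 208 mg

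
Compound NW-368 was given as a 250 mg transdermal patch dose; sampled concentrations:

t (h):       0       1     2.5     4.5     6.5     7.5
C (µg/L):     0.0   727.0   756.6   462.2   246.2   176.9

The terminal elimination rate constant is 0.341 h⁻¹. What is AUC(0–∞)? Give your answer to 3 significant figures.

Trapezoidal AUC_0→7.5:
  [0→1]: (0.0+727.0)/2 × 1 = 363.5
  [1→2.5]: (727.0+756.6)/2 × 1.5 = 1112.7
  [2.5→4.5]: (756.6+462.2)/2 × 2 = 1218.8
  [4.5→6.5]: (462.2+246.2)/2 × 2 = 708.4
  [6.5→7.5]: (246.2+176.9)/2 × 1 = 211.55
  Sum = 3614.95 µg/L·h
Extrapolated tail: C_last / k_e = 176.9 / 0.341 = 518.768
AUC_0→∞ = 3614.95 + 518.768 = 4133.718 µg/L·h

AUC = 4130 µg/L·h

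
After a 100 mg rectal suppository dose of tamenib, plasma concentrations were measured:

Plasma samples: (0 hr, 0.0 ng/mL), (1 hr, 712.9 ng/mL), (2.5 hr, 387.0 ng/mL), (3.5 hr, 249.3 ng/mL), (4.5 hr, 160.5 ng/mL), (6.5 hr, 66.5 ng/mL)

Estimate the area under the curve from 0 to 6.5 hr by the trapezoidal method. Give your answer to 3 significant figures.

Trapezoidal AUC_0→6.5:
  [0→1]: (0.0+712.9)/2 × 1 = 356.45
  [1→2.5]: (712.9+387.0)/2 × 1.5 = 824.925
  [2.5→3.5]: (387.0+249.3)/2 × 1 = 318.15
  [3.5→4.5]: (249.3+160.5)/2 × 1 = 204.9
  [4.5→6.5]: (160.5+66.5)/2 × 2 = 227.0
  Sum = 1931.425 ng/mL·hr

AUC = 1930 ng/mL·hr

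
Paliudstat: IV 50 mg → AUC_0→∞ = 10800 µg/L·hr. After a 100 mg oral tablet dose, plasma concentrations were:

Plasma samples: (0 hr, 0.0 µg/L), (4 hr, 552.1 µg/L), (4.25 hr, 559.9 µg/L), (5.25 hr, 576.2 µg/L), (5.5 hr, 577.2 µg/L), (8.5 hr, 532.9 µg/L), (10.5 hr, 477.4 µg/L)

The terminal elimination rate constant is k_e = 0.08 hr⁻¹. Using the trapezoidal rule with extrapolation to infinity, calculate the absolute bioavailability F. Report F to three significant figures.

F = 0.491

Trapezoidal AUC_0→10.5 (oral tablet):
  [0→4]: (0.0+552.1)/2 × 4 = 1104.2
  [4→4.25]: (552.1+559.9)/2 × 0.25 = 139.0
  [4.25→5.25]: (559.9+576.2)/2 × 1 = 568.05
  [5.25→5.5]: (576.2+577.2)/2 × 0.25 = 144.175
  [5.5→8.5]: (577.2+532.9)/2 × 3 = 1665.15
  [8.5→10.5]: (532.9+477.4)/2 × 2 = 1010.3
  Sum = 4630.875 µg/L·hr
Tail: C_last/k_e = 477.4/0.08 = 5967.500
AUC_0→∞ (oral tablet) = 4630.875 + 5967.500 = 10598.375 µg/L·hr
F = (AUC_ev/D_ev)/(AUC_iv/D_iv) = (10598.375/100)/(10800/50) = 105.98375/216 = 0.4907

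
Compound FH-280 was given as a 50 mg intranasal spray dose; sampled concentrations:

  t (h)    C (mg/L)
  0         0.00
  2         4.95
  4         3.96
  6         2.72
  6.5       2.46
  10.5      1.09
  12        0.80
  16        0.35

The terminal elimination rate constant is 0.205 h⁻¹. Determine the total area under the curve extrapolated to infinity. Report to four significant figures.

Trapezoidal AUC_0→16:
  [0→2]: (0.00+4.95)/2 × 2 = 4.95
  [2→4]: (4.95+3.96)/2 × 2 = 8.91
  [4→6]: (3.96+2.72)/2 × 2 = 6.68
  [6→6.5]: (2.72+2.46)/2 × 0.5 = 1.295
  [6.5→10.5]: (2.46+1.09)/2 × 4 = 7.1
  [10.5→12]: (1.09+0.80)/2 × 1.5 = 1.4175
  [12→16]: (0.80+0.35)/2 × 4 = 2.3
  Sum = 32.6525 mg/L·h
Extrapolated tail: C_last / k_e = 0.35 / 0.205 = 1.707
AUC_0→∞ = 32.6525 + 1.707 = 34.3595 mg/L·h

AUC = 34.36 mg/L·h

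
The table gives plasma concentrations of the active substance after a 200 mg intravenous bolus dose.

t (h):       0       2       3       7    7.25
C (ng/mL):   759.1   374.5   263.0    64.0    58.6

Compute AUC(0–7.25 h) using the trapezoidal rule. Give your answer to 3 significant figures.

AUC = 2120 ng/mL·h

Trapezoidal AUC_0→7.25:
  [0→2]: (759.1+374.5)/2 × 2 = 1133.6
  [2→3]: (374.5+263.0)/2 × 1 = 318.75
  [3→7]: (263.0+64.0)/2 × 4 = 654.0
  [7→7.25]: (64.0+58.6)/2 × 0.25 = 15.325
  Sum = 2121.675 ng/mL·h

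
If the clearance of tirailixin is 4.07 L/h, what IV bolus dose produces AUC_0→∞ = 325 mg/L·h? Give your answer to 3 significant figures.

Dose_iv = CL × AUC_0→∞
     = 4.07 × 325 = 1322.75 mg

Dose = 1320 mg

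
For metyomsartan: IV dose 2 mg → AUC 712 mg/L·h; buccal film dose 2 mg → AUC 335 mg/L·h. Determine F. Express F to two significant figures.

F = (AUC_ev / D_ev) / (AUC_iv / D_iv)
  = (335/2) / (712/2)
  = 167.5 / 356 = 0.4705

F = 0.47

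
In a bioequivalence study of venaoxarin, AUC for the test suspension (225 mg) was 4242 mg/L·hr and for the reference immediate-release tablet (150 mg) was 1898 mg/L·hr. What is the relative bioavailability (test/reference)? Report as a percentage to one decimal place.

F_rel = 149.0%

F_rel = (AUC_test/D_test) / (AUC_ref/D_ref)
      = (4242/225) / (1898/150)
      = 18.8533 / 12.6533 = 1.4900 = 149.00%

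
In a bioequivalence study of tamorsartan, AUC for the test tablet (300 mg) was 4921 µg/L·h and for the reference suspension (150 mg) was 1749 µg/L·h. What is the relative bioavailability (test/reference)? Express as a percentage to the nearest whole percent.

F_rel = (AUC_test/D_test) / (AUC_ref/D_ref)
      = (4921/300) / (1749/150)
      = 16.4033 / 11.66 = 1.4068 = 140.68%

F_rel = 141%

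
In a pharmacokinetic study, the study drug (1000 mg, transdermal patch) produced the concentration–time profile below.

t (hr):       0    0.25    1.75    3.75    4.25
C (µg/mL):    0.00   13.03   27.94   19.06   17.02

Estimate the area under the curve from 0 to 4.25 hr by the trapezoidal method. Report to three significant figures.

Trapezoidal AUC_0→4.25:
  [0→0.25]: (0.00+13.03)/2 × 0.25 = 1.62875
  [0.25→1.75]: (13.03+27.94)/2 × 1.5 = 30.7275
  [1.75→3.75]: (27.94+19.06)/2 × 2 = 47.0
  [3.75→4.25]: (19.06+17.02)/2 × 0.5 = 9.02
  Sum = 88.37625 µg/mL·hr

AUC = 88.4 µg/mL·hr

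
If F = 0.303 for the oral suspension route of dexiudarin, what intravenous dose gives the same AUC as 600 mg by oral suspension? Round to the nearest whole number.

D_iv = 182 mg

Systemic exposure from an extravascular dose = F × D_ev, so the equivalent IV dose is F × D_ev.
D_iv = F × D_ev = 0.303 × 600 = 181.8 mg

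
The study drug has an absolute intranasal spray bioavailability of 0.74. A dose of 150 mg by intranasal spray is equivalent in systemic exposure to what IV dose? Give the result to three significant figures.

Systemic exposure from an extravascular dose = F × D_ev, so the equivalent IV dose is F × D_ev.
D_iv = F × D_ev = 0.74 × 150 = 111 mg

D_iv = 111 mg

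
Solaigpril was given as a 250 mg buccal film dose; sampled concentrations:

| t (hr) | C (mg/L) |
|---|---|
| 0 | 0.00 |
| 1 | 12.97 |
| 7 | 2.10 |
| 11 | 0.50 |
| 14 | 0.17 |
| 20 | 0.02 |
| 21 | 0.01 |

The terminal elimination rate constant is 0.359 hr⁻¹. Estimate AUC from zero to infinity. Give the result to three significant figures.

Trapezoidal AUC_0→21:
  [0→1]: (0.00+12.97)/2 × 1 = 6.485
  [1→7]: (12.97+2.10)/2 × 6 = 45.21
  [7→11]: (2.10+0.50)/2 × 4 = 5.2
  [11→14]: (0.50+0.17)/2 × 3 = 1.005
  [14→20]: (0.17+0.02)/2 × 6 = 0.57
  [20→21]: (0.02+0.01)/2 × 1 = 0.015
  Sum = 58.485 mg/L·hr
Extrapolated tail: C_last / k_e = 0.01 / 0.359 = 0.028
AUC_0→∞ = 58.485 + 0.028 = 58.513 mg/L·hr

AUC = 58.5 mg/L·hr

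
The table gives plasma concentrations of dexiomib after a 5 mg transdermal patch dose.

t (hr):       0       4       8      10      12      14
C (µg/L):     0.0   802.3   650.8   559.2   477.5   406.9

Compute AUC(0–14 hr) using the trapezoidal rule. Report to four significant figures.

AUC = 7642 µg/L·hr

Trapezoidal AUC_0→14:
  [0→4]: (0.0+802.3)/2 × 4 = 1604.6
  [4→8]: (802.3+650.8)/2 × 4 = 2906.2
  [8→10]: (650.8+559.2)/2 × 2 = 1210.0
  [10→12]: (559.2+477.5)/2 × 2 = 1036.7
  [12→14]: (477.5+406.9)/2 × 2 = 884.4
  Sum = 7641.9 µg/L·hr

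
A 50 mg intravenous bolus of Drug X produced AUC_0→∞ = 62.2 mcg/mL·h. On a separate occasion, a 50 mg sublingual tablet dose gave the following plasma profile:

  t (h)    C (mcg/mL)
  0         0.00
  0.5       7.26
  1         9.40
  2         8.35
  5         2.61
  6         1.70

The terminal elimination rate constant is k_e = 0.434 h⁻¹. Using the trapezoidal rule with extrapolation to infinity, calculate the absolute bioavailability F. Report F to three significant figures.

F = 0.601

Trapezoidal AUC_0→6 (sublingual tablet):
  [0→0.5]: (0.00+7.26)/2 × 0.5 = 1.815
  [0.5→1]: (7.26+9.40)/2 × 0.5 = 4.165
  [1→2]: (9.40+8.35)/2 × 1 = 8.875
  [2→5]: (8.35+2.61)/2 × 3 = 16.44
  [5→6]: (2.61+1.70)/2 × 1 = 2.155
  Sum = 33.45 mcg/mL·h
Tail: C_last/k_e = 1.70/0.434 = 3.917
AUC_0→∞ (sublingual tablet) = 33.45 + 3.917 = 37.367 mcg/mL·h
F = (AUC_ev/D_ev)/(AUC_iv/D_iv) = (37.367/50)/(62.2/50) = 0.74734/1.244 = 0.6008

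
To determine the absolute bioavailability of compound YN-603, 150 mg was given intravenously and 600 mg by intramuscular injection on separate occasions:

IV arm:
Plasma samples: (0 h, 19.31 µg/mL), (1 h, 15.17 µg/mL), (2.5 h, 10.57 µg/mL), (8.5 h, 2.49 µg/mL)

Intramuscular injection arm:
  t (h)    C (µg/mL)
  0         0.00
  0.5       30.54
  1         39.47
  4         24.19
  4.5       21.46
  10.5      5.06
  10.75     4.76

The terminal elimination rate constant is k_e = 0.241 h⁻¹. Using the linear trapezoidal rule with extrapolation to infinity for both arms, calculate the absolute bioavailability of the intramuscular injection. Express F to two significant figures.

F = 0.68

Trapezoidal AUC_0→8.5 (IV):
  [0→1]: (19.31+15.17)/2 × 1 = 17.24
  [1→2.5]: (15.17+10.57)/2 × 1.5 = 19.305
  [2.5→8.5]: (10.57+2.49)/2 × 6 = 39.18
  Sum = 75.725 µg/mL·h
IV tail: 2.49/0.241 = 10.332; AUC_iv,0→∞ = 75.725 + 10.332 = 86.057 µg/mL·h
Trapezoidal AUC_0→10.75 (intramuscular injection):
  [0→0.5]: (0.00+30.54)/2 × 0.5 = 7.635
  [0.5→1]: (30.54+39.47)/2 × 0.5 = 17.5025
  [1→4]: (39.47+24.19)/2 × 3 = 95.49
  [4→4.5]: (24.19+21.46)/2 × 0.5 = 11.4125
  [4.5→10.5]: (21.46+5.06)/2 × 6 = 79.56
  [10.5→10.75]: (5.06+4.76)/2 × 0.25 = 1.2275
  Sum = 212.8275 µg/mL·h
intramuscular injection tail: 4.76/0.241 = 19.751; AUC_ev,0→∞ = 212.8275 + 19.751 = 232.5785 µg/mL·h
F = (AUC_ev/D_ev)/(AUC_iv/D_iv) = (232.5785/600)/(86.057/150) = 0.387631/0.573713 = 0.6757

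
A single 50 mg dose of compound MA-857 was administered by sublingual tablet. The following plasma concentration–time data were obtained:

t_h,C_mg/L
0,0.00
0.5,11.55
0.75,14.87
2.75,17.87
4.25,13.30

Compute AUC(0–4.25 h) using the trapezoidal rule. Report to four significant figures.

AUC = 62.31 mg/L·h

Trapezoidal AUC_0→4.25:
  [0→0.5]: (0.00+11.55)/2 × 0.5 = 2.8875
  [0.5→0.75]: (11.55+14.87)/2 × 0.25 = 3.3025
  [0.75→2.75]: (14.87+17.87)/2 × 2 = 32.74
  [2.75→4.25]: (17.87+13.30)/2 × 1.5 = 23.3775
  Sum = 62.3075 mg/L·h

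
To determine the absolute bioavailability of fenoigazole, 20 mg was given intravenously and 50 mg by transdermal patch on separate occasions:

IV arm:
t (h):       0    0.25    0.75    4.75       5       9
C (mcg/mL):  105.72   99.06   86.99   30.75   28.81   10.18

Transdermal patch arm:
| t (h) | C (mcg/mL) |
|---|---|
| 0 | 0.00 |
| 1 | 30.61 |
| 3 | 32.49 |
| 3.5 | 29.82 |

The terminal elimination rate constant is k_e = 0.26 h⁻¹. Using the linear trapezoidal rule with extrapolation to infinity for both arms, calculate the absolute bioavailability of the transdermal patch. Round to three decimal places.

Trapezoidal AUC_0→9 (IV):
  [0→0.25]: (105.72+99.06)/2 × 0.25 = 25.5975
  [0.25→0.75]: (99.06+86.99)/2 × 0.5 = 46.5125
  [0.75→4.75]: (86.99+30.75)/2 × 4 = 235.48
  [4.75→5]: (30.75+28.81)/2 × 0.25 = 7.445
  [5→9]: (28.81+10.18)/2 × 4 = 77.98
  Sum = 393.015 mcg/mL·h
IV tail: 10.18/0.26 = 39.154; AUC_iv,0→∞ = 393.015 + 39.154 = 432.169 mcg/mL·h
Trapezoidal AUC_0→3.5 (transdermal patch):
  [0→1]: (0.00+30.61)/2 × 1 = 15.305
  [1→3]: (30.61+32.49)/2 × 2 = 63.1
  [3→3.5]: (32.49+29.82)/2 × 0.5 = 15.5775
  Sum = 93.9825 mcg/mL·h
transdermal patch tail: 29.82/0.26 = 114.692; AUC_ev,0→∞ = 93.9825 + 114.692 = 208.6745 mcg/mL·h
F = (AUC_ev/D_ev)/(AUC_iv/D_iv) = (208.6745/50)/(432.169/20) = 4.17349/21.60845 = 0.1931

F = 0.193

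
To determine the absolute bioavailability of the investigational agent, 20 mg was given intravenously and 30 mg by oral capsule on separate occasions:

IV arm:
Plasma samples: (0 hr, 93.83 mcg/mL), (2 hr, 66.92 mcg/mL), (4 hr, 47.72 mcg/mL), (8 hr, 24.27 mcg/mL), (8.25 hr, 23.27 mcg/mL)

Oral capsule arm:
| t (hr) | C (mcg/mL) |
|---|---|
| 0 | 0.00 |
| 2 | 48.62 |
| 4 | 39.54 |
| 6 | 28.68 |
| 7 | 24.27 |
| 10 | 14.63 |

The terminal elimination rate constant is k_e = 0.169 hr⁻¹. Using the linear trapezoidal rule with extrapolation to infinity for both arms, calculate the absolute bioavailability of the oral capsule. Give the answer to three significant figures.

F = 0.446

Trapezoidal AUC_0→8.25 (IV):
  [0→2]: (93.83+66.92)/2 × 2 = 160.75
  [2→4]: (66.92+47.72)/2 × 2 = 114.64
  [4→8]: (47.72+24.27)/2 × 4 = 143.98
  [8→8.25]: (24.27+23.27)/2 × 0.25 = 5.9425
  Sum = 425.3125 mcg/mL·hr
IV tail: 23.27/0.169 = 137.692; AUC_iv,0→∞ = 425.3125 + 137.692 = 563.0045 mcg/mL·hr
Trapezoidal AUC_0→10 (oral capsule):
  [0→2]: (0.00+48.62)/2 × 2 = 48.62
  [2→4]: (48.62+39.54)/2 × 2 = 88.16
  [4→6]: (39.54+28.68)/2 × 2 = 68.22
  [6→7]: (28.68+24.27)/2 × 1 = 26.475
  [7→10]: (24.27+14.63)/2 × 3 = 58.35
  Sum = 289.825 mcg/mL·hr
oral capsule tail: 14.63/0.169 = 86.568; AUC_ev,0→∞ = 289.825 + 86.568 = 376.393 mcg/mL·hr
F = (AUC_ev/D_ev)/(AUC_iv/D_iv) = (376.393/30)/(563.0045/20) = 12.5464/28.150225 = 0.4457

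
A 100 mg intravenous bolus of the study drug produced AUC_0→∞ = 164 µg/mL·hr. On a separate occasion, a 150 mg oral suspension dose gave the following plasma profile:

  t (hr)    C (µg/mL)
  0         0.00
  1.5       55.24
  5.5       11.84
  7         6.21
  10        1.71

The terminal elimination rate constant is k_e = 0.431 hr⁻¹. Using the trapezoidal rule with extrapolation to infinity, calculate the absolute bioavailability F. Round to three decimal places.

F = 0.833

Trapezoidal AUC_0→10 (oral suspension):
  [0→1.5]: (0.00+55.24)/2 × 1.5 = 41.43
  [1.5→5.5]: (55.24+11.84)/2 × 4 = 134.16
  [5.5→7]: (11.84+6.21)/2 × 1.5 = 13.5375
  [7→10]: (6.21+1.71)/2 × 3 = 11.88
  Sum = 201.0075 µg/mL·hr
Tail: C_last/k_e = 1.71/0.431 = 3.968
AUC_0→∞ (oral suspension) = 201.0075 + 3.968 = 204.9755 µg/mL·hr
F = (AUC_ev/D_ev)/(AUC_iv/D_iv) = (204.9755/150)/(164/100) = 1.3665/1.64 = 0.8332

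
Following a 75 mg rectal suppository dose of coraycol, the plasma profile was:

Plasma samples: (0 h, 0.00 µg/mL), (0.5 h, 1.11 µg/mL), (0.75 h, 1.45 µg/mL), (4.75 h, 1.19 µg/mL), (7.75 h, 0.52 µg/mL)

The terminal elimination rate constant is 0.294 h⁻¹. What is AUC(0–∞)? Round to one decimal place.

Trapezoidal AUC_0→7.75:
  [0→0.5]: (0.00+1.11)/2 × 0.5 = 0.2775
  [0.5→0.75]: (1.11+1.45)/2 × 0.25 = 0.32
  [0.75→4.75]: (1.45+1.19)/2 × 4 = 5.28
  [4.75→7.75]: (1.19+0.52)/2 × 3 = 2.565
  Sum = 8.4425 µg/mL·h
Extrapolated tail: C_last / k_e = 0.52 / 0.294 = 1.769
AUC_0→∞ = 8.4425 + 1.769 = 10.2115 µg/mL·h

AUC = 10.2 µg/mL·h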